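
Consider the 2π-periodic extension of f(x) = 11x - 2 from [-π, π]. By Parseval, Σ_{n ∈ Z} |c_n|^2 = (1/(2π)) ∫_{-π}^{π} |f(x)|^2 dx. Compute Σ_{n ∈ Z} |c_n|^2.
Σ |c_n|^2 = 121π^2/3 + 4

Expand and integrate term by term over [-π, π]:
  ∫ (11x)^2 dx = 121·(2π^3/3); ∫ 2·11·(-2)·x dx = 0 (odd integrand); ∫ (-2)^2 dx = 4·2π.
So (1/(2π)) ∫_{-π}^{π} (11x - 2)^2 dx = 121π^2/3 + 4 = 121π^2/3 + 4.
Parseval ⇒ Σ |c_n|^2 = 121π^2/3 + 4.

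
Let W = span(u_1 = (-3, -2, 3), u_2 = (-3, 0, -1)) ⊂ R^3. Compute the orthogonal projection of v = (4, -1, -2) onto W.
proj_W(v) = (84/23, 25/23, -22/23)

Set up U = [u_1 | ... | u_2] ∈ R^(3×2). The projector onto W = col(U) is P = U (U^T U)^(-1) U^T.
Compute U^T U =
  [22, 6]
  [6, 10],
and U^T v = (-16, -10).
Solve U^T U · c = U^T v for the coefficients: c = (-25/46, -31/46). The projection is proj_W(v) = U c.
Check: (v - proj_W(v)) · u_1 = 0  (should be 0).
Check: (v - proj_W(v)) · u_2 = 0  (should be 0).
Result: proj_W(v) = (84/23, 25/23, -22/23).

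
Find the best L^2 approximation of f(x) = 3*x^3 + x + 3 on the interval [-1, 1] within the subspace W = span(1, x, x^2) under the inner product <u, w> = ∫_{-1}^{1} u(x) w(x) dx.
g(x) = 14*x/5 + 3

The best approximation g ∈ W is the orthogonal projection of f onto W. Writing g = a_0 + a_1 x + a_2 x^2, the coefficients solve the normal equations G · a = b where
  G_{ij} = <φ_i, φ_j> and b_i = <f, φ_i>, with φ_0 = 1, φ_1 = x, φ_2 = x^2.
G =
  [2, 0, 2/3]
  [0, 2/3, 0]
  [2/3, 0, 2/5],
b = (6, 28/15, 2).
Solving gives a_0 = 3, a_1 = 14/5, a_2 = 0, so
  g(x) = 14*x/5 + 3.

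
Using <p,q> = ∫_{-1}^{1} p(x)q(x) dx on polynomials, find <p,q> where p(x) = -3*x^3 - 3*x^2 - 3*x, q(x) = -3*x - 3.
<p,q> = 78/5

Expand the product: p(x)·q(x) = 9*x^4 + 18*x^3 + 18*x^2 + 9*x.
∫_{-1}^{1} of each monomial x^k gives [2/(k+1) if k even, 0 if k odd]. Integrating term-by-term (or equivalently evaluating the antiderivative F(x) = 9*x^5/5 + 9*x^4/2 + 6*x^3 + 9*x^2/2 at the endpoints):
  F(1) − F(−1) = 84/5 − (6/5) = 78/5.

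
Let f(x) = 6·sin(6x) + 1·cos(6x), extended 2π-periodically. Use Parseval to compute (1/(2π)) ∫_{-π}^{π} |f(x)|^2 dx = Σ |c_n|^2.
Σ |c_n|^2 = 37/2

Expand |f|^2 and use orthogonality of {sin(nx), cos(mx)} on [-π, π]:
  ∫_{-π}^{π} sin(nx)^2 dx = π, ∫ cos(mx)^2 dx = π, and cross terms integrate to 0.
So ∫_{-π}^{π} f(x)^2 dx = 6^2 · π + 1^2 · π = (36 + 1)π.
Divide by 2π: (36 + 1)/2 = 37/2.
By Parseval, this equals Σ |c_n|^2.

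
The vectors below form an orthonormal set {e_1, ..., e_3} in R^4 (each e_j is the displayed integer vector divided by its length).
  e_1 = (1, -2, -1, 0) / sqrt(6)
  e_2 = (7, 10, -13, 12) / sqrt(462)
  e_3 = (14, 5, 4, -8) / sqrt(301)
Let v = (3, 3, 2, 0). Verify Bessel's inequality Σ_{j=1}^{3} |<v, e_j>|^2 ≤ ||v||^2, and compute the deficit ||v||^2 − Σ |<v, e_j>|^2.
Σ |<v, e_j>|^2 = 9250/473; ||v||^2 = 22; deficit = 1156/473

Write each e_j = u_j / sqrt(<u_j, u_j>) where u_j is the displayed integer vector. Then <v, e_j> = <v, u_j> / sqrt(<u_j, u_j>), so |<v, e_j>|^2 = <v, u_j>^2 / <u_j, u_j>.
Coefficients: <v, e_1> = -5/sqrt(6), <v, e_2> = 25/sqrt(462), <v, e_3> = 65/sqrt(301).
Square and sum: Σ |<v, e_j>|^2 = 9250/473.
Compute ||v||^2 = v·v = 22.
Deficit = 22 − 9250/473 = 1156/473 ≥ 0, confirming Bessel's inequality. (The deficit equals ||v − Σ <v,e_j> e_j||^2, the squared distance from v to span{e_j}.)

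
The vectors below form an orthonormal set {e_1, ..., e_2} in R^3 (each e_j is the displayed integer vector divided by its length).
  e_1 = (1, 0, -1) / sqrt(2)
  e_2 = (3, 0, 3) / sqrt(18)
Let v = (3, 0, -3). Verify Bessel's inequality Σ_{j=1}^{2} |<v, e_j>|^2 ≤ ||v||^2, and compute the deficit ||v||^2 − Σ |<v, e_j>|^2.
Σ |<v, e_j>|^2 = 18; ||v||^2 = 18; deficit = 0

Write each e_j = u_j / sqrt(<u_j, u_j>) where u_j is the displayed integer vector. Then <v, e_j> = <v, u_j> / sqrt(<u_j, u_j>), so |<v, e_j>|^2 = <v, u_j>^2 / <u_j, u_j>.
Coefficients: <v, e_1> = 6/sqrt(2), <v, e_2> = 0/sqrt(18).
Square and sum: Σ |<v, e_j>|^2 = 18.
Compute ||v||^2 = v·v = 18.
Deficit = 18 − 18 = 0 ≥ 0, confirming Bessel's inequality. (The deficit equals ||v − Σ <v,e_j> e_j||^2, the squared distance from v to span{e_j}.)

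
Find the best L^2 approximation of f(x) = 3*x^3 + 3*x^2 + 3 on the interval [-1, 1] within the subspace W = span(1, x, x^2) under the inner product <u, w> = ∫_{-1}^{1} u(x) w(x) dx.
g(x) = 3*x^2 + 9*x/5 + 3

The best approximation g ∈ W is the orthogonal projection of f onto W. Writing g = a_0 + a_1 x + a_2 x^2, the coefficients solve the normal equations G · a = b where
  G_{ij} = <φ_i, φ_j> and b_i = <f, φ_i>, with φ_0 = 1, φ_1 = x, φ_2 = x^2.
G =
  [2, 0, 2/3]
  [0, 2/3, 0]
  [2/3, 0, 2/5],
b = (8, 6/5, 16/5).
Solving gives a_0 = 3, a_1 = 9/5, a_2 = 3, so
  g(x) = 3*x^2 + 9*x/5 + 3.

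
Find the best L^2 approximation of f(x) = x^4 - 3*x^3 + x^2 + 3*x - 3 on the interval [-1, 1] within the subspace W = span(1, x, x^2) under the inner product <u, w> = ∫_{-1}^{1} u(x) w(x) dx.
g(x) = 13*x^2/7 + 6*x/5 - 108/35

The best approximation g ∈ W is the orthogonal projection of f onto W. Writing g = a_0 + a_1 x + a_2 x^2, the coefficients solve the normal equations G · a = b where
  G_{ij} = <φ_i, φ_j> and b_i = <f, φ_i>, with φ_0 = 1, φ_1 = x, φ_2 = x^2.
G =
  [2, 0, 2/3]
  [0, 2/3, 0]
  [2/3, 0, 2/5],
b = (-74/15, 4/5, -46/35).
Solving gives a_0 = -108/35, a_1 = 6/5, a_2 = 13/7, so
  g(x) = 13*x^2/7 + 6*x/5 - 108/35.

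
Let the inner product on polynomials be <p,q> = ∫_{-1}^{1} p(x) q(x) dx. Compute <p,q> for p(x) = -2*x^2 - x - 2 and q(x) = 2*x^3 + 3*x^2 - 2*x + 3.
<p,q> = -328/15

Expand the product: p(x)·q(x) = -4*x^5 - 8*x^4 - 3*x^3 - 10*x^2 + x - 6.
∫_{-1}^{1} of each monomial x^k gives [2/(k+1) if k even, 0 if k odd]. Integrating term-by-term (or equivalently evaluating the antiderivative F(x) = -2*x^6/3 - 8*x^5/5 - 3*x^4/4 - 10*x^3/3 + x^2/2 - 6*x at the endpoints):
  F(1) − F(−1) = -237/20 − (601/60) = -328/15.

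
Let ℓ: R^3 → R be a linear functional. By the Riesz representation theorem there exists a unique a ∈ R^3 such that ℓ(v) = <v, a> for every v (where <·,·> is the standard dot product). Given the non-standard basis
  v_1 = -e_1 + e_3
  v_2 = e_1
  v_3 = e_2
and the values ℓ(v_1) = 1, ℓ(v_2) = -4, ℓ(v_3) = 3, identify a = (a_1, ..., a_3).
a = (-4, 3, -3)

Write a = (a_1, ..., a_3) in the standard basis. For each basis vector v_i, ℓ(v_i) = <v_i, a> is a linear equation in the a_j's. Collect the n equations into a matrix system V a = ℓ, where row i of V is v_i (expressed in the standard basis). Since V is invertible (lower-triangular with 1s on the diagonal, up to permutation), solve by back-substitution:
  V =
[[-1, 0, 1],
 [1, 0, 0],
 [0, 1, 0]]
  V a = (1, -4, 3)
Solving gives a = (-4, 3, -3).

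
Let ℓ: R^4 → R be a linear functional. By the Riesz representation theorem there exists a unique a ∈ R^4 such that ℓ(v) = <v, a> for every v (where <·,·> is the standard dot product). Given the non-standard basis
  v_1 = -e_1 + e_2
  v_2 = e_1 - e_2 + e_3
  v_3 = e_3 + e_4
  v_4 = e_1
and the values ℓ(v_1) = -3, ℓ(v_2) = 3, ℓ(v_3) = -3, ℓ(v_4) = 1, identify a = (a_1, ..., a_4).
a = (1, -2, 0, -3)

Write a = (a_1, ..., a_4) in the standard basis. For each basis vector v_i, ℓ(v_i) = <v_i, a> is a linear equation in the a_j's. Collect the n equations into a matrix system V a = ℓ, where row i of V is v_i (expressed in the standard basis). Since V is invertible (lower-triangular with 1s on the diagonal, up to permutation), solve by back-substitution:
  V =
[[-1, 1, 0, 0],
 [1, -1, 1, 0],
 [0, 0, 1, 1],
 [1, 0, 0, 0]]
  V a = (-3, 3, -3, 1)
Solving gives a = (1, -2, 0, -3).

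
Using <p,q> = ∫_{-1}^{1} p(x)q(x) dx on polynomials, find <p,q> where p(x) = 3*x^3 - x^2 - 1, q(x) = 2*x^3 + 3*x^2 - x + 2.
<p,q> = -842/105

Expand the product: p(x)·q(x) = 6*x^6 + 7*x^5 - 6*x^4 + 5*x^3 - 5*x^2 + x - 2.
∫_{-1}^{1} of each monomial x^k gives [2/(k+1) if k even, 0 if k odd]. Integrating term-by-term (or equivalently evaluating the antiderivative F(x) = 6*x^7/7 + 7*x^6/6 - 6*x^5/5 + 5*x^4/4 - 5*x^3/3 + x^2/2 - 2*x at the endpoints):
  F(1) − F(−1) = -153/140 − (2909/420) = -842/105.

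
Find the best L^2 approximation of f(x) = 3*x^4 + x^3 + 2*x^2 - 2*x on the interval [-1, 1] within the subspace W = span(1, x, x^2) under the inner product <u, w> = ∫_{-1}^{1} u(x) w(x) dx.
g(x) = 32*x^2/7 - 7*x/5 - 9/35

The best approximation g ∈ W is the orthogonal projection of f onto W. Writing g = a_0 + a_1 x + a_2 x^2, the coefficients solve the normal equations G · a = b where
  G_{ij} = <φ_i, φ_j> and b_i = <f, φ_i>, with φ_0 = 1, φ_1 = x, φ_2 = x^2.
G =
  [2, 0, 2/3]
  [0, 2/3, 0]
  [2/3, 0, 2/5],
b = (38/15, -14/15, 58/35).
Solving gives a_0 = -9/35, a_1 = -7/5, a_2 = 32/7, so
  g(x) = 32*x^2/7 - 7*x/5 - 9/35.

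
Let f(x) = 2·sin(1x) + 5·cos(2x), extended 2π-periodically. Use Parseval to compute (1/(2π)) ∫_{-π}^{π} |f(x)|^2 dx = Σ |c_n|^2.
Σ |c_n|^2 = 29/2

Expand |f|^2 and use orthogonality of {sin(nx), cos(mx)} on [-π, π]:
  ∫_{-π}^{π} sin(nx)^2 dx = π, ∫ cos(mx)^2 dx = π, and cross terms integrate to 0.
So ∫_{-π}^{π} f(x)^2 dx = 2^2 · π + 5^2 · π = (4 + 25)π.
Divide by 2π: (4 + 25)/2 = 29/2.
By Parseval, this equals Σ |c_n|^2.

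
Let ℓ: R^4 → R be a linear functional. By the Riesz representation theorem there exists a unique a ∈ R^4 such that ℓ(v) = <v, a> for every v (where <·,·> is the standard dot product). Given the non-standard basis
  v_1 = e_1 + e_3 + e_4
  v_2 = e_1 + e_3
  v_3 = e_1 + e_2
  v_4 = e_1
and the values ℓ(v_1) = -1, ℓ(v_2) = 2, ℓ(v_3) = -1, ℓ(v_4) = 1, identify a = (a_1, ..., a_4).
a = (1, -2, 1, -3)

Write a = (a_1, ..., a_4) in the standard basis. For each basis vector v_i, ℓ(v_i) = <v_i, a> is a linear equation in the a_j's. Collect the n equations into a matrix system V a = ℓ, where row i of V is v_i (expressed in the standard basis). Since V is invertible (lower-triangular with 1s on the diagonal, up to permutation), solve by back-substitution:
  V =
[[1, 0, 1, 1],
 [1, 0, 1, 0],
 [1, 1, 0, 0],
 [1, 0, 0, 0]]
  V a = (-1, 2, -1, 1)
Solving gives a = (1, -2, 1, -3).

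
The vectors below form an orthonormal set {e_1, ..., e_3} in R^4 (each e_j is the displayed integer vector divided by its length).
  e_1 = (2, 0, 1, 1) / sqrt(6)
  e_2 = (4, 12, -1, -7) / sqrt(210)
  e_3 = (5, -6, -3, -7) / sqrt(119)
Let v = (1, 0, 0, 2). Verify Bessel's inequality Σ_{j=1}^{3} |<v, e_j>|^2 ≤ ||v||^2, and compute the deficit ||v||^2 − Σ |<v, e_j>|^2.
Σ |<v, e_j>|^2 = 65/17; ||v||^2 = 5; deficit = 20/17

Write each e_j = u_j / sqrt(<u_j, u_j>) where u_j is the displayed integer vector. Then <v, e_j> = <v, u_j> / sqrt(<u_j, u_j>), so |<v, e_j>|^2 = <v, u_j>^2 / <u_j, u_j>.
Coefficients: <v, e_1> = 4/sqrt(6), <v, e_2> = -10/sqrt(210), <v, e_3> = -9/sqrt(119).
Square and sum: Σ |<v, e_j>|^2 = 65/17.
Compute ||v||^2 = v·v = 5.
Deficit = 5 − 65/17 = 20/17 ≥ 0, confirming Bessel's inequality. (The deficit equals ||v − Σ <v,e_j> e_j||^2, the squared distance from v to span{e_j}.)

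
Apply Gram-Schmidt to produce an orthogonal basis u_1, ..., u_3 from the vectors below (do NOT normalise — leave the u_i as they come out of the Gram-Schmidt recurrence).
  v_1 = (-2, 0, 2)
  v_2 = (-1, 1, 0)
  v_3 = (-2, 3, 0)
Orthogonal basis:
  u_1 = (-2, 0, 2)
  u_2 = (-1/2, 1, -1/2)
  u_3 = (1/3, 1/3, 1/3)

Apply the Gram-Schmidt recurrence
  u_1 = v_1
  u_i = v_i − Σ_{j<i} ((v_i · u_j) / (u_j · u_j)) · u_j.

Step by step this gives:
  u_1 = (-2, 0, 2)
  u_2 = (-1/2, 1, -1/2)
  u_3 = (1/3, 1/3, 1/3)

Orthogonality check:
  u_2 · u_1 = 0 (should be 0)
  u_3 · u_1 = 0 (should be 0)
  u_3 · u_2 = 0 (should be 0)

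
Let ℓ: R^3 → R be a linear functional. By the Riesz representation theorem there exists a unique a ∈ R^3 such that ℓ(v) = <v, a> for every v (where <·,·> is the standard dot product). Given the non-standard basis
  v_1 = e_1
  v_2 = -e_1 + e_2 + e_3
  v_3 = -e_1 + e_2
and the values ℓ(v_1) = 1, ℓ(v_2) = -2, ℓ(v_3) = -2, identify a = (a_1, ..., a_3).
a = (1, -1, 0)

Write a = (a_1, ..., a_3) in the standard basis. For each basis vector v_i, ℓ(v_i) = <v_i, a> is a linear equation in the a_j's. Collect the n equations into a matrix system V a = ℓ, where row i of V is v_i (expressed in the standard basis). Since V is invertible (lower-triangular with 1s on the diagonal, up to permutation), solve by back-substitution:
  V =
[[1, 0, 0],
 [-1, 1, 1],
 [-1, 1, 0]]
  V a = (1, -2, -2)
Solving gives a = (1, -1, 0).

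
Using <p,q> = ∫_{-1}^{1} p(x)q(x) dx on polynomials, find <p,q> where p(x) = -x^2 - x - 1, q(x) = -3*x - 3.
<p,q> = 10

Expand the product: p(x)·q(x) = 3*x^3 + 6*x^2 + 6*x + 3.
∫_{-1}^{1} of each monomial x^k gives [2/(k+1) if k even, 0 if k odd]. Integrating term-by-term (or equivalently evaluating the antiderivative F(x) = 3*x^4/4 + 2*x^3 + 3*x^2 + 3*x at the endpoints):
  F(1) − F(−1) = 35/4 − (-5/4) = 10.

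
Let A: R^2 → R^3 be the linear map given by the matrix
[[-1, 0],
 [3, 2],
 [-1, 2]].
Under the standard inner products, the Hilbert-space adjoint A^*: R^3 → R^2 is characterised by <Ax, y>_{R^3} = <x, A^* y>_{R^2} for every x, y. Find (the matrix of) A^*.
A^* = A^T =
[[-1, 3, -1],
 [0, 2, 2]]

For real matrices with standard dot products, the defining identity <Ax, y> = <x, A^* y> gives (Ax)^T y = x^T (A^*) y, i.e. x^T A^T y = x^T (A^*) y. Since this holds for all x, y, we must have A^* = A^T. Therefore
A^* =
[[-1, 3, -1],
 [0, 2, 2]].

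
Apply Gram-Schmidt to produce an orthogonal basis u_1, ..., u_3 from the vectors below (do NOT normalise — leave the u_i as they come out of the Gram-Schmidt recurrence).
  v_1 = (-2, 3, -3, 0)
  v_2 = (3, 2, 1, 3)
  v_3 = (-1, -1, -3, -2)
Orthogonal basis:
  u_1 = (-2, 3, -3, 0)
  u_2 = (30/11, 53/22, 13/22, 3)
  u_3 = (9/7, -5/7, -11/7, -2/7)

Apply the Gram-Schmidt recurrence
  u_1 = v_1
  u_i = v_i − Σ_{j<i} ((v_i · u_j) / (u_j · u_j)) · u_j.

Step by step this gives:
  u_1 = (-2, 3, -3, 0)
  u_2 = (30/11, 53/22, 13/22, 3)
  u_3 = (9/7, -5/7, -11/7, -2/7)

Orthogonality check:
  u_2 · u_1 = 0 (should be 0)
  u_3 · u_1 = 0 (should be 0)
  u_3 · u_2 = 0 (should be 0)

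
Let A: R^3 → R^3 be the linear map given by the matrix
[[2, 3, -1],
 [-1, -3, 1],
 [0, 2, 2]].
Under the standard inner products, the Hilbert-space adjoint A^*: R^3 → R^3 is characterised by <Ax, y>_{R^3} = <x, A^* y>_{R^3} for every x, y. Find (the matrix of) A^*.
A^* = A^T =
[[2, -1, 0],
 [3, -3, 2],
 [-1, 1, 2]]

For real matrices with standard dot products, the defining identity <Ax, y> = <x, A^* y> gives (Ax)^T y = x^T (A^*) y, i.e. x^T A^T y = x^T (A^*) y. Since this holds for all x, y, we must have A^* = A^T. Therefore
A^* =
[[2, -1, 0],
 [3, -3, 2],
 [-1, 1, 2]].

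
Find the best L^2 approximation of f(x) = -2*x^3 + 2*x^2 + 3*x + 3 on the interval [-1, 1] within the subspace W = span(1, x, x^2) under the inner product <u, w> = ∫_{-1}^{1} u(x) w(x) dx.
g(x) = 2*x^2 + 9*x/5 + 3

The best approximation g ∈ W is the orthogonal projection of f onto W. Writing g = a_0 + a_1 x + a_2 x^2, the coefficients solve the normal equations G · a = b where
  G_{ij} = <φ_i, φ_j> and b_i = <f, φ_i>, with φ_0 = 1, φ_1 = x, φ_2 = x^2.
G =
  [2, 0, 2/3]
  [0, 2/3, 0]
  [2/3, 0, 2/5],
b = (22/3, 6/5, 14/5).
Solving gives a_0 = 3, a_1 = 9/5, a_2 = 2, so
  g(x) = 2*x^2 + 9*x/5 + 3.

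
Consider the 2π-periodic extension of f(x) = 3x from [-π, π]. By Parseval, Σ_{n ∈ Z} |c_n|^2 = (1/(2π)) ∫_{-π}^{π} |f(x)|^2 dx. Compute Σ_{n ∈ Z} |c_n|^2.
Σ |c_n|^2 = 3π^2

Expand and integrate term by term over [-π, π]:
  ∫ (3x)^2 dx = 9·(2π^3/3); ∫ 2·3·(0)·x dx = 0 (odd integrand); ∫ 0^2 dx = 0·2π.
So (1/(2π)) ∫_{-π}^{π} (3x)^2 dx = 9π^2/3 + 0 = 3π^2.
Parseval ⇒ Σ |c_n|^2 = 3π^2.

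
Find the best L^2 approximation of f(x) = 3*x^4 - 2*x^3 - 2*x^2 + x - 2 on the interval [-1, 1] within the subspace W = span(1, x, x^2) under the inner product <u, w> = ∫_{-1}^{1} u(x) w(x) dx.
g(x) = 4*x^2/7 - x/5 - 79/35

The best approximation g ∈ W is the orthogonal projection of f onto W. Writing g = a_0 + a_1 x + a_2 x^2, the coefficients solve the normal equations G · a = b where
  G_{ij} = <φ_i, φ_j> and b_i = <f, φ_i>, with φ_0 = 1, φ_1 = x, φ_2 = x^2.
G =
  [2, 0, 2/3]
  [0, 2/3, 0]
  [2/3, 0, 2/5],
b = (-62/15, -2/15, -134/105).
Solving gives a_0 = -79/35, a_1 = -1/5, a_2 = 4/7, so
  g(x) = 4*x^2/7 - x/5 - 79/35.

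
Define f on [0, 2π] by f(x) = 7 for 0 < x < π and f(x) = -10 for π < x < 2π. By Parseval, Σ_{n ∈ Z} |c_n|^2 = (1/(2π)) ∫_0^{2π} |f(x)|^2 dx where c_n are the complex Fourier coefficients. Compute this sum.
Σ |c_n|^2 = 149/2

Parseval equates the L^2 energy of f (normalised by 1/(2π)) with the ℓ^2 sum of its Fourier coefficients: (1/(2π)) ∫_0^{2π} |f|^2 = Σ |c_n|^2.
Compute the left side: (1/(2π)) [∫_0^π 7^2 dx + ∫_π^{2π} (-10)^2 dx] = (1/(2π)) · (49π + 100π) = (49 + 100)/2 = 149/2.
So Σ_{n ∈ Z} |c_n|^2 = 149/2.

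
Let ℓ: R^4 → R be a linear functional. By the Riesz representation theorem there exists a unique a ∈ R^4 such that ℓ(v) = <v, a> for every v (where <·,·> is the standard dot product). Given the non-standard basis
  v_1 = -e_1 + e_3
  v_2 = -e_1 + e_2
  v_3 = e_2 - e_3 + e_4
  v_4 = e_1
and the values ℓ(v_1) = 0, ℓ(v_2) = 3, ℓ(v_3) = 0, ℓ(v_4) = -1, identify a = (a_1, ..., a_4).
a = (-1, 2, -1, -3)

Write a = (a_1, ..., a_4) in the standard basis. For each basis vector v_i, ℓ(v_i) = <v_i, a> is a linear equation in the a_j's. Collect the n equations into a matrix system V a = ℓ, where row i of V is v_i (expressed in the standard basis). Since V is invertible (lower-triangular with 1s on the diagonal, up to permutation), solve by back-substitution:
  V =
[[-1, 0, 1, 0],
 [-1, 1, 0, 0],
 [0, 1, -1, 1],
 [1, 0, 0, 0]]
  V a = (0, 3, 0, -1)
Solving gives a = (-1, 2, -1, -3).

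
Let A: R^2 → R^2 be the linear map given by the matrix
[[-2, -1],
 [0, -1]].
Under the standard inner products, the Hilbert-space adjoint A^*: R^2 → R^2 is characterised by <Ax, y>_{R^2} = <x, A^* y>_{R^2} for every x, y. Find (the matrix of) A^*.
A^* = A^T =
[[-2, 0],
 [-1, -1]]

For real matrices with standard dot products, the defining identity <Ax, y> = <x, A^* y> gives (Ax)^T y = x^T (A^*) y, i.e. x^T A^T y = x^T (A^*) y. Since this holds for all x, y, we must have A^* = A^T. Therefore
A^* =
[[-2, 0],
 [-1, -1]].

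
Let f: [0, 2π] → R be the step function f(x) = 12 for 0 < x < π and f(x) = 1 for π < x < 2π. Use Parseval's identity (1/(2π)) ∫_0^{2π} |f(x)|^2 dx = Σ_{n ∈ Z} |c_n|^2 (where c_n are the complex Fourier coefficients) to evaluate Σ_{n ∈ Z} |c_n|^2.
Σ |c_n|^2 = 145/2

Parseval equates the L^2 energy of f (normalised by 1/(2π)) with the ℓ^2 sum of its Fourier coefficients: (1/(2π)) ∫_0^{2π} |f|^2 = Σ |c_n|^2.
Compute the left side: (1/(2π)) [∫_0^π 12^2 dx + ∫_π^{2π} 1^2 dx] = (1/(2π)) · (144π + 1π) = (144 + 1)/2 = 145/2.
So Σ_{n ∈ Z} |c_n|^2 = 145/2.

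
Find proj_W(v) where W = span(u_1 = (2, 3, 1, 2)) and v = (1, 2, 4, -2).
proj_W(v) = (8/9, 4/3, 4/9, 8/9)

Set up U = [u_1 | ... | u_1] ∈ R^(4×1). The projector onto W = col(U) is P = U (U^T U)^(-1) U^T.
Compute U^T U =
  [18],
and U^T v = (8).
Solve U^T U · c = U^T v for the coefficients: c = (4/9). The projection is proj_W(v) = U c.
Check: (v - proj_W(v)) · u_1 = 0  (should be 0).
Result: proj_W(v) = (8/9, 4/3, 4/9, 8/9).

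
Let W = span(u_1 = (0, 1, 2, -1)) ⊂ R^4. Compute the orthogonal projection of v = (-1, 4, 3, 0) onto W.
proj_W(v) = (0, 5/3, 10/3, -5/3)

Set up U = [u_1 | ... | u_1] ∈ R^(4×1). The projector onto W = col(U) is P = U (U^T U)^(-1) U^T.
Compute U^T U =
  [6],
and U^T v = (10).
Solve U^T U · c = U^T v for the coefficients: c = (5/3). The projection is proj_W(v) = U c.
Check: (v - proj_W(v)) · u_1 = 0  (should be 0).
Result: proj_W(v) = (0, 5/3, 10/3, -5/3).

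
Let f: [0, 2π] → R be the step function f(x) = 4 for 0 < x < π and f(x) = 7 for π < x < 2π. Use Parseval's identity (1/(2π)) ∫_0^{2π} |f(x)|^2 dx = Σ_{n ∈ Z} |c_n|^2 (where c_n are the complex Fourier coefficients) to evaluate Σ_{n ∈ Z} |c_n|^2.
Σ |c_n|^2 = 65/2

Parseval equates the L^2 energy of f (normalised by 1/(2π)) with the ℓ^2 sum of its Fourier coefficients: (1/(2π)) ∫_0^{2π} |f|^2 = Σ |c_n|^2.
Compute the left side: (1/(2π)) [∫_0^π 4^2 dx + ∫_π^{2π} 7^2 dx] = (1/(2π)) · (16π + 49π) = (16 + 49)/2 = 65/2.
So Σ_{n ∈ Z} |c_n|^2 = 65/2.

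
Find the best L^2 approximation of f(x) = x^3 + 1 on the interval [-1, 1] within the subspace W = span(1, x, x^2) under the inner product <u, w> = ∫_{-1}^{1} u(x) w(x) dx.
g(x) = 3*x/5 + 1

The best approximation g ∈ W is the orthogonal projection of f onto W. Writing g = a_0 + a_1 x + a_2 x^2, the coefficients solve the normal equations G · a = b where
  G_{ij} = <φ_i, φ_j> and b_i = <f, φ_i>, with φ_0 = 1, φ_1 = x, φ_2 = x^2.
G =
  [2, 0, 2/3]
  [0, 2/3, 0]
  [2/3, 0, 2/5],
b = (2, 2/5, 2/3).
Solving gives a_0 = 1, a_1 = 3/5, a_2 = 0, so
  g(x) = 3*x/5 + 1.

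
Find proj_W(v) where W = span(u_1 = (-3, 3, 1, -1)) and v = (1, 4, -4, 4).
proj_W(v) = (-3/20, 3/20, 1/20, -1/20)

Set up U = [u_1 | ... | u_1] ∈ R^(4×1). The projector onto W = col(U) is P = U (U^T U)^(-1) U^T.
Compute U^T U =
  [20],
and U^T v = (1).
Solve U^T U · c = U^T v for the coefficients: c = (1/20). The projection is proj_W(v) = U c.
Check: (v - proj_W(v)) · u_1 = 0  (should be 0).
Result: proj_W(v) = (-3/20, 3/20, 1/20, -1/20).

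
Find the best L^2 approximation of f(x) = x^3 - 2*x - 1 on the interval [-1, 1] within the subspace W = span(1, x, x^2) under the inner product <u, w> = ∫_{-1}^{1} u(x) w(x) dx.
g(x) = -7*x/5 - 1

The best approximation g ∈ W is the orthogonal projection of f onto W. Writing g = a_0 + a_1 x + a_2 x^2, the coefficients solve the normal equations G · a = b where
  G_{ij} = <φ_i, φ_j> and b_i = <f, φ_i>, with φ_0 = 1, φ_1 = x, φ_2 = x^2.
G =
  [2, 0, 2/3]
  [0, 2/3, 0]
  [2/3, 0, 2/5],
b = (-2, -14/15, -2/3).
Solving gives a_0 = -1, a_1 = -7/5, a_2 = 0, so
  g(x) = -7*x/5 - 1.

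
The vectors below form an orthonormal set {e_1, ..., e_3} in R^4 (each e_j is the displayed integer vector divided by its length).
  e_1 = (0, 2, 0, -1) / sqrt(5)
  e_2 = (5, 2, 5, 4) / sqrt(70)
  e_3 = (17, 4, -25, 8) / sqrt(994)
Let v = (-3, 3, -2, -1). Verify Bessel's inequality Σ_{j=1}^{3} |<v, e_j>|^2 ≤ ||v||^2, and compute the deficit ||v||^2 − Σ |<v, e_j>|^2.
Σ |<v, e_j>|^2 = 1233/71; ||v||^2 = 23; deficit = 400/71

Write each e_j = u_j / sqrt(<u_j, u_j>) where u_j is the displayed integer vector. Then <v, e_j> = <v, u_j> / sqrt(<u_j, u_j>), so |<v, e_j>|^2 = <v, u_j>^2 / <u_j, u_j>.
Coefficients: <v, e_1> = 7/sqrt(5), <v, e_2> = -23/sqrt(70), <v, e_3> = 3/sqrt(994).
Square and sum: Σ |<v, e_j>|^2 = 1233/71.
Compute ||v||^2 = v·v = 23.
Deficit = 23 − 1233/71 = 400/71 ≥ 0, confirming Bessel's inequality. (The deficit equals ||v − Σ <v,e_j> e_j||^2, the squared distance from v to span{e_j}.)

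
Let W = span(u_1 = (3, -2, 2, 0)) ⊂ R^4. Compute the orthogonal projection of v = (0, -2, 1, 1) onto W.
proj_W(v) = (18/17, -12/17, 12/17, 0)

Set up U = [u_1 | ... | u_1] ∈ R^(4×1). The projector onto W = col(U) is P = U (U^T U)^(-1) U^T.
Compute U^T U =
  [17],
and U^T v = (6).
Solve U^T U · c = U^T v for the coefficients: c = (6/17). The projection is proj_W(v) = U c.
Check: (v - proj_W(v)) · u_1 = 0  (should be 0).
Result: proj_W(v) = (18/17, -12/17, 12/17, 0).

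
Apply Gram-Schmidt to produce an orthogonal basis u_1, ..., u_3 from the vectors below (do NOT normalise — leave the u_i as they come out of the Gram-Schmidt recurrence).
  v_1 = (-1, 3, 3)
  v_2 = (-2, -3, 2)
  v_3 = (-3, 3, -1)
Orthogonal basis:
  u_1 = (-1, 3, 3)
  u_2 = (-39/19, -54/19, 41/19)
  u_3 = (-495/161, 132/161, -297/161)

Apply the Gram-Schmidt recurrence
  u_1 = v_1
  u_i = v_i − Σ_{j<i} ((v_i · u_j) / (u_j · u_j)) · u_j.

Step by step this gives:
  u_1 = (-1, 3, 3)
  u_2 = (-39/19, -54/19, 41/19)
  u_3 = (-495/161, 132/161, -297/161)

Orthogonality check:
  u_2 · u_1 = 0 (should be 0)
  u_3 · u_1 = 0 (should be 0)
  u_3 · u_2 = 0 (should be 0)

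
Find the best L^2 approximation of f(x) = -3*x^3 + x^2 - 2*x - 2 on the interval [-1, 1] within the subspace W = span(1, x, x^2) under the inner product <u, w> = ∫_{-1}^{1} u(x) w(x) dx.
g(x) = x^2 - 19*x/5 - 2

The best approximation g ∈ W is the orthogonal projection of f onto W. Writing g = a_0 + a_1 x + a_2 x^2, the coefficients solve the normal equations G · a = b where
  G_{ij} = <φ_i, φ_j> and b_i = <f, φ_i>, with φ_0 = 1, φ_1 = x, φ_2 = x^2.
G =
  [2, 0, 2/3]
  [0, 2/3, 0]
  [2/3, 0, 2/5],
b = (-10/3, -38/15, -14/15).
Solving gives a_0 = -2, a_1 = -19/5, a_2 = 1, so
  g(x) = x^2 - 19*x/5 - 2.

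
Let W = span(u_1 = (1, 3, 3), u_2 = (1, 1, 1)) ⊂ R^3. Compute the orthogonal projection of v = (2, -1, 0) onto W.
proj_W(v) = (2, -1/2, -1/2)

Set up U = [u_1 | ... | u_2] ∈ R^(3×2). The projector onto W = col(U) is P = U (U^T U)^(-1) U^T.
Compute U^T U =
  [19, 7]
  [7, 3],
and U^T v = (-1, 1).
Solve U^T U · c = U^T v for the coefficients: c = (-5/4, 13/4). The projection is proj_W(v) = U c.
Check: (v - proj_W(v)) · u_1 = 0  (should be 0).
Check: (v - proj_W(v)) · u_2 = 0  (should be 0).
Result: proj_W(v) = (2, -1/2, -1/2).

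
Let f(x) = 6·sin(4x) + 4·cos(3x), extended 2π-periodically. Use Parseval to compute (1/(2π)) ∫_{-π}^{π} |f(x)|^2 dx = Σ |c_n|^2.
Σ |c_n|^2 = 26

Expand |f|^2 and use orthogonality of {sin(nx), cos(mx)} on [-π, π]:
  ∫_{-π}^{π} sin(nx)^2 dx = π, ∫ cos(mx)^2 dx = π, and cross terms integrate to 0.
So ∫_{-π}^{π} f(x)^2 dx = 6^2 · π + 4^2 · π = (36 + 16)π.
Divide by 2π: (36 + 16)/2 = 26.
By Parseval, this equals Σ |c_n|^2.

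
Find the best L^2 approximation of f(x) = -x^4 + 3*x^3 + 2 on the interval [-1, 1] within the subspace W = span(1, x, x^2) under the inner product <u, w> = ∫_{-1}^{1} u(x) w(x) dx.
g(x) = -6*x^2/7 + 9*x/5 + 73/35

The best approximation g ∈ W is the orthogonal projection of f onto W. Writing g = a_0 + a_1 x + a_2 x^2, the coefficients solve the normal equations G · a = b where
  G_{ij} = <φ_i, φ_j> and b_i = <f, φ_i>, with φ_0 = 1, φ_1 = x, φ_2 = x^2.
G =
  [2, 0, 2/3]
  [0, 2/3, 0]
  [2/3, 0, 2/5],
b = (18/5, 6/5, 22/21).
Solving gives a_0 = 73/35, a_1 = 9/5, a_2 = -6/7, so
  g(x) = -6*x^2/7 + 9*x/5 + 73/35.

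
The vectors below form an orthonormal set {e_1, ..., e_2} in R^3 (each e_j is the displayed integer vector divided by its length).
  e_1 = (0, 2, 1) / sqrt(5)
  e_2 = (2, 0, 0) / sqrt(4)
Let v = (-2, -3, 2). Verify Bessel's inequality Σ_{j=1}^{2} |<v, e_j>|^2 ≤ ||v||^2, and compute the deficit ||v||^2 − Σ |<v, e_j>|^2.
Σ |<v, e_j>|^2 = 36/5; ||v||^2 = 17; deficit = 49/5

Write each e_j = u_j / sqrt(<u_j, u_j>) where u_j is the displayed integer vector. Then <v, e_j> = <v, u_j> / sqrt(<u_j, u_j>), so |<v, e_j>|^2 = <v, u_j>^2 / <u_j, u_j>.
Coefficients: <v, e_1> = -4/sqrt(5), <v, e_2> = -4/sqrt(4).
Square and sum: Σ |<v, e_j>|^2 = 36/5.
Compute ||v||^2 = v·v = 17.
Deficit = 17 − 36/5 = 49/5 ≥ 0, confirming Bessel's inequality. (The deficit equals ||v − Σ <v,e_j> e_j||^2, the squared distance from v to span{e_j}.)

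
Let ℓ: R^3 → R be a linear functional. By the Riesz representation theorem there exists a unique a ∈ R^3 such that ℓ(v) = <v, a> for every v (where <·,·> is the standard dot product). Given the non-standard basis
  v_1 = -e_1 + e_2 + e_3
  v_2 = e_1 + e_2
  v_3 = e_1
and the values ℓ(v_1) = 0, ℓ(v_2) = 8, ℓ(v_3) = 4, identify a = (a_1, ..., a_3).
a = (4, 4, 0)

Write a = (a_1, ..., a_3) in the standard basis. For each basis vector v_i, ℓ(v_i) = <v_i, a> is a linear equation in the a_j's. Collect the n equations into a matrix system V a = ℓ, where row i of V is v_i (expressed in the standard basis). Since V is invertible (lower-triangular with 1s on the diagonal, up to permutation), solve by back-substitution:
  V =
[[-1, 1, 1],
 [1, 1, 0],
 [1, 0, 0]]
  V a = (0, 8, 4)
Solving gives a = (4, 4, 0).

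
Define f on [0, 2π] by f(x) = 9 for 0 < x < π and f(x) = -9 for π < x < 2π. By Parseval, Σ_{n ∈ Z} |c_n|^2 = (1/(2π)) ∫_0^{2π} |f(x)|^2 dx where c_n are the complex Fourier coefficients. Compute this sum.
Σ |c_n|^2 = 81

Parseval equates the L^2 energy of f (normalised by 1/(2π)) with the ℓ^2 sum of its Fourier coefficients: (1/(2π)) ∫_0^{2π} |f|^2 = Σ |c_n|^2.
Compute the left side: (1/(2π)) [∫_0^π 9^2 dx + ∫_π^{2π} (-9)^2 dx] = (1/(2π)) · (81π + 81π) = (81 + 81)/2 = 81.
So Σ_{n ∈ Z} |c_n|^2 = 81.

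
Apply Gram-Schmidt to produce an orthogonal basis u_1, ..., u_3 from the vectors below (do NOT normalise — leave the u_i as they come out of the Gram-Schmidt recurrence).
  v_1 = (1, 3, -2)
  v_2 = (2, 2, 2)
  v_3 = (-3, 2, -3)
Orthogonal basis:
  u_1 = (1, 3, -2)
  u_2 = (12/7, 8/7, 18/7)
  u_3 = (-75/38, 45/38, 15/19)

Apply the Gram-Schmidt recurrence
  u_1 = v_1
  u_i = v_i − Σ_{j<i} ((v_i · u_j) / (u_j · u_j)) · u_j.

Step by step this gives:
  u_1 = (1, 3, -2)
  u_2 = (12/7, 8/7, 18/7)
  u_3 = (-75/38, 45/38, 15/19)

Orthogonality check:
  u_2 · u_1 = 0 (should be 0)
  u_3 · u_1 = 0 (should be 0)
  u_3 · u_2 = 0 (should be 0)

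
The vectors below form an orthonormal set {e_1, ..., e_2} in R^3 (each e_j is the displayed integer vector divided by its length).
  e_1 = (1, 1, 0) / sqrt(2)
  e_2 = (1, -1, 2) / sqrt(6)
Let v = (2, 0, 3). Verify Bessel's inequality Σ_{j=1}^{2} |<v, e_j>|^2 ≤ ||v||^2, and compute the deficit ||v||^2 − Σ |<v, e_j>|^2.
Σ |<v, e_j>|^2 = 38/3; ||v||^2 = 13; deficit = 1/3

Write each e_j = u_j / sqrt(<u_j, u_j>) where u_j is the displayed integer vector. Then <v, e_j> = <v, u_j> / sqrt(<u_j, u_j>), so |<v, e_j>|^2 = <v, u_j>^2 / <u_j, u_j>.
Coefficients: <v, e_1> = 2/sqrt(2), <v, e_2> = 8/sqrt(6).
Square and sum: Σ |<v, e_j>|^2 = 38/3.
Compute ||v||^2 = v·v = 13.
Deficit = 13 − 38/3 = 1/3 ≥ 0, confirming Bessel's inequality. (The deficit equals ||v − Σ <v,e_j> e_j||^2, the squared distance from v to span{e_j}.)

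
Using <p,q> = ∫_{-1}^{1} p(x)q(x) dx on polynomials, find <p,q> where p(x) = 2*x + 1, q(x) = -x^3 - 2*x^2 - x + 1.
<p,q> = -22/15

Expand the product: p(x)·q(x) = -2*x^4 - 5*x^3 - 4*x^2 + x + 1.
∫_{-1}^{1} of each monomial x^k gives [2/(k+1) if k even, 0 if k odd]. Integrating term-by-term (or equivalently evaluating the antiderivative F(x) = -2*x^5/5 - 5*x^4/4 - 4*x^3/3 + x^2/2 + x at the endpoints):
  F(1) − F(−1) = -89/60 − (-1/60) = -22/15.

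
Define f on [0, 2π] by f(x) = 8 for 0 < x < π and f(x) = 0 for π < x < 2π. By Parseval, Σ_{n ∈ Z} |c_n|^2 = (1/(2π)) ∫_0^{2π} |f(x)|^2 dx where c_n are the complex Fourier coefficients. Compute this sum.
Σ |c_n|^2 = 32

Parseval equates the L^2 energy of f (normalised by 1/(2π)) with the ℓ^2 sum of its Fourier coefficients: (1/(2π)) ∫_0^{2π} |f|^2 = Σ |c_n|^2.
Compute the left side: (1/(2π)) [∫_0^π 8^2 dx + ∫_π^{2π} 0^2 dx] = (1/(2π)) · (64π + 0π) = (64 + 0)/2 = 32.
So Σ_{n ∈ Z} |c_n|^2 = 32.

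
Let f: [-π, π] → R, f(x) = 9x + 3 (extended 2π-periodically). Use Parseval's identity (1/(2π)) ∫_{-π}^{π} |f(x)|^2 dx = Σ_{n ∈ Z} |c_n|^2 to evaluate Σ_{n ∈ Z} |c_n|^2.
Σ |c_n|^2 = 27π^2 + 9

Expand and integrate term by term over [-π, π]:
  ∫ (9x)^2 dx = 81·(2π^3/3); ∫ 2·9·(3)·x dx = 0 (odd integrand); ∫ 3^2 dx = 9·2π.
So (1/(2π)) ∫_{-π}^{π} (9x + 3)^2 dx = 81π^2/3 + 9 = 27π^2 + 9.
Parseval ⇒ Σ |c_n|^2 = 27π^2 + 9.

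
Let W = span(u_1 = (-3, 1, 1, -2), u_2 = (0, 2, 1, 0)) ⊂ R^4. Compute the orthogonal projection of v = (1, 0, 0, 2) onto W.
proj_W(v) = (35/22, 7/66, -7/33, 35/33)

Set up U = [u_1 | ... | u_2] ∈ R^(4×2). The projector onto W = col(U) is P = U (U^T U)^(-1) U^T.
Compute U^T U =
  [15, 3]
  [3, 5],
and U^T v = (-7, 0).
Solve U^T U · c = U^T v for the coefficients: c = (-35/66, 7/22). The projection is proj_W(v) = U c.
Check: (v - proj_W(v)) · u_1 = 0  (should be 0).
Check: (v - proj_W(v)) · u_2 = 0  (should be 0).
Result: proj_W(v) = (35/22, 7/66, -7/33, 35/33).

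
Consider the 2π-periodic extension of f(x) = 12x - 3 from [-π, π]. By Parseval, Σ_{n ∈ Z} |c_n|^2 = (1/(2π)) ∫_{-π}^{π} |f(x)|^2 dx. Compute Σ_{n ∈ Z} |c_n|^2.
Σ |c_n|^2 = 48π^2 + 9

Expand and integrate term by term over [-π, π]:
  ∫ (12x)^2 dx = 144·(2π^3/3); ∫ 2·12·(-3)·x dx = 0 (odd integrand); ∫ (-3)^2 dx = 9·2π.
So (1/(2π)) ∫_{-π}^{π} (12x - 3)^2 dx = 144π^2/3 + 9 = 48π^2 + 9.
Parseval ⇒ Σ |c_n|^2 = 48π^2 + 9.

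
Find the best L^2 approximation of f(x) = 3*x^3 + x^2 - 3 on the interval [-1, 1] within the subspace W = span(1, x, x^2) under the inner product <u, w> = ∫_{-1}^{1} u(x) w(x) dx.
g(x) = x^2 + 9*x/5 - 3

The best approximation g ∈ W is the orthogonal projection of f onto W. Writing g = a_0 + a_1 x + a_2 x^2, the coefficients solve the normal equations G · a = b where
  G_{ij} = <φ_i, φ_j> and b_i = <f, φ_i>, with φ_0 = 1, φ_1 = x, φ_2 = x^2.
G =
  [2, 0, 2/3]
  [0, 2/3, 0]
  [2/3, 0, 2/5],
b = (-16/3, 6/5, -8/5).
Solving gives a_0 = -3, a_1 = 9/5, a_2 = 1, so
  g(x) = x^2 + 9*x/5 - 3.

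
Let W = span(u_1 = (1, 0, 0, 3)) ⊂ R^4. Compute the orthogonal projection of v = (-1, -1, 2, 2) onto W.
proj_W(v) = (1/2, 0, 0, 3/2)

Set up U = [u_1 | ... | u_1] ∈ R^(4×1). The projector onto W = col(U) is P = U (U^T U)^(-1) U^T.
Compute U^T U =
  [10],
and U^T v = (5).
Solve U^T U · c = U^T v for the coefficients: c = (1/2). The projection is proj_W(v) = U c.
Check: (v - proj_W(v)) · u_1 = 0  (should be 0).
Result: proj_W(v) = (1/2, 0, 0, 3/2).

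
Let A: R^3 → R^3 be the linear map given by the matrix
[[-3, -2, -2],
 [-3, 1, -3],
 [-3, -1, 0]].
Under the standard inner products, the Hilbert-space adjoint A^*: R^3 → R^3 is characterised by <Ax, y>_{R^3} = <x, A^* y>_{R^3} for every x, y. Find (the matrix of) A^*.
A^* = A^T =
[[-3, -3, -3],
 [-2, 1, -1],
 [-2, -3, 0]]

For real matrices with standard dot products, the defining identity <Ax, y> = <x, A^* y> gives (Ax)^T y = x^T (A^*) y, i.e. x^T A^T y = x^T (A^*) y. Since this holds for all x, y, we must have A^* = A^T. Therefore
A^* =
[[-3, -3, -3],
 [-2, 1, -1],
 [-2, -3, 0]].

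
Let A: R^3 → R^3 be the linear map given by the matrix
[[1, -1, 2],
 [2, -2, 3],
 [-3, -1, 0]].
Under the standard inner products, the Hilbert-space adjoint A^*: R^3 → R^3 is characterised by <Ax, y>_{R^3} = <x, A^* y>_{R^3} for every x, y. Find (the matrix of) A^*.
A^* = A^T =
[[1, 2, -3],
 [-1, -2, -1],
 [2, 3, 0]]

For real matrices with standard dot products, the defining identity <Ax, y> = <x, A^* y> gives (Ax)^T y = x^T (A^*) y, i.e. x^T A^T y = x^T (A^*) y. Since this holds for all x, y, we must have A^* = A^T. Therefore
A^* =
[[1, 2, -3],
 [-1, -2, -1],
 [2, 3, 0]].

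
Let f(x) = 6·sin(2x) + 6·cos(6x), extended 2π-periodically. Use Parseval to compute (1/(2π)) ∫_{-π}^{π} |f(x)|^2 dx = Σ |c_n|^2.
Σ |c_n|^2 = 36

Expand |f|^2 and use orthogonality of {sin(nx), cos(mx)} on [-π, π]:
  ∫_{-π}^{π} sin(nx)^2 dx = π, ∫ cos(mx)^2 dx = π, and cross terms integrate to 0.
So ∫_{-π}^{π} f(x)^2 dx = 6^2 · π + 6^2 · π = (36 + 36)π.
Divide by 2π: (36 + 36)/2 = 36.
By Parseval, this equals Σ |c_n|^2.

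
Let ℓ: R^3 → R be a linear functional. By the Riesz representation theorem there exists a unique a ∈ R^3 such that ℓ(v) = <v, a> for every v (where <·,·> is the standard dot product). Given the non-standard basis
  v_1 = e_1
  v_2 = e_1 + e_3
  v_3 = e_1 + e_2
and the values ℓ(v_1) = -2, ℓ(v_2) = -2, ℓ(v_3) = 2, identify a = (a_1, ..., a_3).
a = (-2, 4, 0)

Write a = (a_1, ..., a_3) in the standard basis. For each basis vector v_i, ℓ(v_i) = <v_i, a> is a linear equation in the a_j's. Collect the n equations into a matrix system V a = ℓ, where row i of V is v_i (expressed in the standard basis). Since V is invertible (lower-triangular with 1s on the diagonal, up to permutation), solve by back-substitution:
  V =
[[1, 0, 0],
 [1, 0, 1],
 [1, 1, 0]]
  V a = (-2, -2, 2)
Solving gives a = (-2, 4, 0).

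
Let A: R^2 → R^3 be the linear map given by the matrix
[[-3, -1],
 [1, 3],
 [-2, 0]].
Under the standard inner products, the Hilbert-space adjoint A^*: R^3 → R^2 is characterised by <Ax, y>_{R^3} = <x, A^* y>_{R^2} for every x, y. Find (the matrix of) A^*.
A^* = A^T =
[[-3, 1, -2],
 [-1, 3, 0]]

For real matrices with standard dot products, the defining identity <Ax, y> = <x, A^* y> gives (Ax)^T y = x^T (A^*) y, i.e. x^T A^T y = x^T (A^*) y. Since this holds for all x, y, we must have A^* = A^T. Therefore
A^* =
[[-3, 1, -2],
 [-1, 3, 0]].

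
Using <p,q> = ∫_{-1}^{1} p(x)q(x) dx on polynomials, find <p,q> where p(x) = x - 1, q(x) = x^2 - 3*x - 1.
<p,q> = -2/3

Expand the product: p(x)·q(x) = x^3 - 4*x^2 + 2*x + 1.
∫_{-1}^{1} of each monomial x^k gives [2/(k+1) if k even, 0 if k odd]. Integrating term-by-term (or equivalently evaluating the antiderivative F(x) = x^4/4 - 4*x^3/3 + x^2 + x at the endpoints):
  F(1) − F(−1) = 11/12 − (19/12) = -2/3.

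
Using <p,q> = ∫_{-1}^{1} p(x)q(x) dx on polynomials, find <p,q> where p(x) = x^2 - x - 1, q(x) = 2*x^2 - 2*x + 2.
<p,q> = -28/15

Expand the product: p(x)·q(x) = 2*x^4 - 4*x^3 + 2*x^2 - 2.
∫_{-1}^{1} of each monomial x^k gives [2/(k+1) if k even, 0 if k odd]. Integrating term-by-term (or equivalently evaluating the antiderivative F(x) = 2*x^5/5 - x^4 + 2*x^3/3 - 2*x at the endpoints):
  F(1) − F(−1) = -29/15 − (-1/15) = -28/15.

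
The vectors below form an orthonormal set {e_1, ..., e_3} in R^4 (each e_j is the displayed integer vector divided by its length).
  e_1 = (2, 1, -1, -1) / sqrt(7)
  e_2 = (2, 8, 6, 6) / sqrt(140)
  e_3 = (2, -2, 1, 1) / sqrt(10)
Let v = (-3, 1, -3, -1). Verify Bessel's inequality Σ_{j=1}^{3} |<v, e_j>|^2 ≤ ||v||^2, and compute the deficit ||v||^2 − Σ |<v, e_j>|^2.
Σ |<v, e_j>|^2 = 18; ||v||^2 = 20; deficit = 2

Write each e_j = u_j / sqrt(<u_j, u_j>) where u_j is the displayed integer vector. Then <v, e_j> = <v, u_j> / sqrt(<u_j, u_j>), so |<v, e_j>|^2 = <v, u_j>^2 / <u_j, u_j>.
Coefficients: <v, e_1> = -1/sqrt(7), <v, e_2> = -22/sqrt(140), <v, e_3> = -12/sqrt(10).
Square and sum: Σ |<v, e_j>|^2 = 18.
Compute ||v||^2 = v·v = 20.
Deficit = 20 − 18 = 2 ≥ 0, confirming Bessel's inequality. (The deficit equals ||v − Σ <v,e_j> e_j||^2, the squared distance from v to span{e_j}.)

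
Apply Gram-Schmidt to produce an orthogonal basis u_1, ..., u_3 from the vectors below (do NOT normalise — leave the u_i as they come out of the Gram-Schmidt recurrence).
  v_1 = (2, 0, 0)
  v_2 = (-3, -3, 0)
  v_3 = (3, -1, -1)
Orthogonal basis:
  u_1 = (2, 0, 0)
  u_2 = (0, -3, 0)
  u_3 = (0, 0, -1)

Apply the Gram-Schmidt recurrence
  u_1 = v_1
  u_i = v_i − Σ_{j<i} ((v_i · u_j) / (u_j · u_j)) · u_j.

Step by step this gives:
  u_1 = (2, 0, 0)
  u_2 = (0, -3, 0)
  u_3 = (0, 0, -1)

Orthogonality check:
  u_2 · u_1 = 0 (should be 0)
  u_3 · u_1 = 0 (should be 0)
  u_3 · u_2 = 0 (should be 0)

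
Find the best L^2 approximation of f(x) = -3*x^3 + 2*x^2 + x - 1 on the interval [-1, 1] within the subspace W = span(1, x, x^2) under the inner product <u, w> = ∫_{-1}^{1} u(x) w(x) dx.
g(x) = 2*x^2 - 4*x/5 - 1

The best approximation g ∈ W is the orthogonal projection of f onto W. Writing g = a_0 + a_1 x + a_2 x^2, the coefficients solve the normal equations G · a = b where
  G_{ij} = <φ_i, φ_j> and b_i = <f, φ_i>, with φ_0 = 1, φ_1 = x, φ_2 = x^2.
G =
  [2, 0, 2/3]
  [0, 2/3, 0]
  [2/3, 0, 2/5],
b = (-2/3, -8/15, 2/15).
Solving gives a_0 = -1, a_1 = -4/5, a_2 = 2, so
  g(x) = 2*x^2 - 4*x/5 - 1.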